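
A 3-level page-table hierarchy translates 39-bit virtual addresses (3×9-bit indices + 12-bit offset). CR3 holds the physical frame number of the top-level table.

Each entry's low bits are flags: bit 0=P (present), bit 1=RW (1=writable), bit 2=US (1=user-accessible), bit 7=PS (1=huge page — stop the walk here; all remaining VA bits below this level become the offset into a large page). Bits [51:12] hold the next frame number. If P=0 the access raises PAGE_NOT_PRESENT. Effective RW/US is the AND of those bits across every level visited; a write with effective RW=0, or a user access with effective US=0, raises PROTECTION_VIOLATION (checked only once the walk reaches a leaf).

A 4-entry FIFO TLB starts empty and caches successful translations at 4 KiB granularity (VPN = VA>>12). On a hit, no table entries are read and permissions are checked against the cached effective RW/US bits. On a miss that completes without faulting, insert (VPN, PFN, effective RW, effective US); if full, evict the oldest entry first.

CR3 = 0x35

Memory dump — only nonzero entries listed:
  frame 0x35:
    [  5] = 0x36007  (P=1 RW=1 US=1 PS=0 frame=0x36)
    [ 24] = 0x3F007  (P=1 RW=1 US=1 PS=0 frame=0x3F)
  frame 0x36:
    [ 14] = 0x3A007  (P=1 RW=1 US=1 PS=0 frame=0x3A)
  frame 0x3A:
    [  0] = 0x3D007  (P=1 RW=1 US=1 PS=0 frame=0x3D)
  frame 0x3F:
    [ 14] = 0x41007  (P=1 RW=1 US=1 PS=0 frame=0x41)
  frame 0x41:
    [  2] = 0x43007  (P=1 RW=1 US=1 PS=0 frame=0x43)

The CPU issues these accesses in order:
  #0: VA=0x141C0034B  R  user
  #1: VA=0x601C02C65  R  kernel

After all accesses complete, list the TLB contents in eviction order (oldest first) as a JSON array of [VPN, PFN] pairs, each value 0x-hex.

Trace:
#0 VA=0x141C0034B (r,user):
  L0: frame=0x35 idx=5 entry=0x36007 [P=1 RW=1 US=1 PS=0]
  L1: frame=0x36 idx=14 entry=0x3A007 [P=1 RW=1 US=1 PS=0]
  L2: frame=0x3A idx=0 entry=0x3D007 [P=1 RW=1 US=1 PS=0]
  → PA=0x3D34B  (3 entries read)
#1 VA=0x601C02C65 (r,kernel):
  L0: frame=0x35 idx=24 entry=0x3F007 [P=1 RW=1 US=1 PS=0]
  L1: frame=0x3F idx=14 entry=0x41007 [P=1 RW=1 US=1 PS=0]
  L2: frame=0x41 idx=2 entry=0x43007 [P=1 RW=1 US=1 PS=0]
  → PA=0x43C65  (3 entries read)

TLB: [["0x141C00", "0x3D"], ["0x601C02", "0x43"]]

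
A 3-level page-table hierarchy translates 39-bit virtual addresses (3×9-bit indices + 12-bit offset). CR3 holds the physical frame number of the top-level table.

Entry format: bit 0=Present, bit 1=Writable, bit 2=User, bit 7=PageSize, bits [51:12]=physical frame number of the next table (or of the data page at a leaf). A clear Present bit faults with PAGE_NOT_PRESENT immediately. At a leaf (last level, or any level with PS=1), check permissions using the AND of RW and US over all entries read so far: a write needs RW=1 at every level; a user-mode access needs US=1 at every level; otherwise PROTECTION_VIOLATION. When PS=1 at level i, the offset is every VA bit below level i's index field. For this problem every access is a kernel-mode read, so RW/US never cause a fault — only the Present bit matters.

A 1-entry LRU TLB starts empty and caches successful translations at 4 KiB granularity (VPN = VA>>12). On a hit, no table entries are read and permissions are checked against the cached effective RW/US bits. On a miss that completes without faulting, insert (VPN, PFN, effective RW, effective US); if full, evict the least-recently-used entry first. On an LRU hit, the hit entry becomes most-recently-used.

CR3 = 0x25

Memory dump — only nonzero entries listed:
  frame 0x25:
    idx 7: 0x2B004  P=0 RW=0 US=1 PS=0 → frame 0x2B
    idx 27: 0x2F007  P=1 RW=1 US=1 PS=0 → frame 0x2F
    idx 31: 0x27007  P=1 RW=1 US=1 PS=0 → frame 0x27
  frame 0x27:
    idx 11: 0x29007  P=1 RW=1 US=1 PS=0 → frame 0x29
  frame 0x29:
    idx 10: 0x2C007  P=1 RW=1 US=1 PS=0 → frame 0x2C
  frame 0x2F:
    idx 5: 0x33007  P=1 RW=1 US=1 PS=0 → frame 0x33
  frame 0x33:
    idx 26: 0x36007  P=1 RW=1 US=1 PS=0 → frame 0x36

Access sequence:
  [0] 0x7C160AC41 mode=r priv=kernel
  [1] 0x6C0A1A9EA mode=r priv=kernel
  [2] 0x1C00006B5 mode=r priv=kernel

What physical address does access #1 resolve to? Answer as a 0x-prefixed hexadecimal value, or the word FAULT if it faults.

Per-access translation:
#0 VA=0x7C160AC41 (r,kernel):
  lvl0: tbl 0x25, slot 31 ⇒ 0x27007 (P1/RW1/US1/PS0)
  lvl1: tbl 0x27, slot 11 ⇒ 0x29007 (P1/RW1/US1/PS0)
  lvl2: tbl 0x29, slot 10 ⇒ 0x2C007 (P1/RW1/US1/PS0)
  → PA=0x2CC41  (3 entries read)
#1 VA=0x6C0A1A9EA (r,kernel):
  lvl0: tbl 0x25, slot 27 ⇒ 0x2F007 (P1/RW1/US1/PS0)
  lvl1: tbl 0x2F, slot 5 ⇒ 0x33007 (P1/RW1/US1/PS0)
  lvl2: tbl 0x33, slot 26 ⇒ 0x36007 (P1/RW1/US1/PS0)
  → PA=0x369EA  (3 entries read)
#2 VA=0x1C00006B5 (r,kernel):
  lvl0: tbl 0x25, slot 7 ⇒ 0x2B004 (P0/RW0/US1/PS0)
  ⇒ fault: PAGE_NOT_PRESENT  — 1 lookups

Access #1 PA: 0x369EA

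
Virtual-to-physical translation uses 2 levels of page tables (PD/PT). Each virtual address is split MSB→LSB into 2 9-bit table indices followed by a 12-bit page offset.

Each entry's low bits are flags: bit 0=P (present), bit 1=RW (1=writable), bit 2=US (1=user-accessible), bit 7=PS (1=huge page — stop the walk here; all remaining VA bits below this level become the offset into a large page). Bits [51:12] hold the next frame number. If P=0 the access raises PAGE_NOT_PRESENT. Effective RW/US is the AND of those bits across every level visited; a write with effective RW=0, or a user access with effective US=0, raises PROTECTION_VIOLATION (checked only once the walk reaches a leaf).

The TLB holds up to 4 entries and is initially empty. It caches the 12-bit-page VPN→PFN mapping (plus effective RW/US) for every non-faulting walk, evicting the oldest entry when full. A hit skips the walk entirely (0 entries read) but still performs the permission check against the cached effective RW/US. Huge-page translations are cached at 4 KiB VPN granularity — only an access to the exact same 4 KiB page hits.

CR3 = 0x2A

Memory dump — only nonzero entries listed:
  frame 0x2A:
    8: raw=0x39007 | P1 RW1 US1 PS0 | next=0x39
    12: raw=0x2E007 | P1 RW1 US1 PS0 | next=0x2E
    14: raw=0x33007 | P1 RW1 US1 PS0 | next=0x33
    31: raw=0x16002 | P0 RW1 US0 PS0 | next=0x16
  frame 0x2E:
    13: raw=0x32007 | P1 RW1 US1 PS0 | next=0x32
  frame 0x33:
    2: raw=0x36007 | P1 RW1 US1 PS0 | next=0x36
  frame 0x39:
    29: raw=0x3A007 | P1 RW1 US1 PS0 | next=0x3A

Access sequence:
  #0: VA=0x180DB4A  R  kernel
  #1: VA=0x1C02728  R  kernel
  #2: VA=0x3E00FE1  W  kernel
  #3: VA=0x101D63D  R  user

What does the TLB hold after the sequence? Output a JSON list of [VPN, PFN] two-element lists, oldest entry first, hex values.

Walk each access:
#0 VA=0x180DB4A (r,kernel):
  L0: frame=0x2A idx=12 entry=0x2E007 [P=1 RW=1 US=1 PS=0]
  L1: frame=0x2E idx=13 entry=0x32007 [P=1 RW=1 US=1 PS=0]
  ⇒ phys 0x32B4A  [2 reads]
#1 VA=0x1C02728 (r,kernel):
  L0: frame=0x2A idx=14 entry=0x33007 [P=1 RW=1 US=1 PS=0]
  L1: frame=0x33 idx=2 entry=0x36007 [P=1 RW=1 US=1 PS=0]
  ⇒ phys 0x36728  [2 reads]
#2 VA=0x3E00FE1 (w,kernel):
  L0: frame=0x2A idx=31 entry=0x16002 [P=0 RW=1 US=0 PS=0]
  ⇒ fault: PAGE_NOT_PRESENT  — 1 lookups
#3 VA=0x101D63D (r,user):
  L0: frame=0x2A idx=8 entry=0x39007 [P=1 RW=1 US=1 PS=0]
  L1: frame=0x39 idx=29 entry=0x3A007 [P=1 RW=1 US=1 PS=0]
  ⇒ phys 0x3A63D  [2 reads]

TLB: [["0x180D", "0x32"], ["0x1C02", "0x36"], ["0x101D", "0x3A"]]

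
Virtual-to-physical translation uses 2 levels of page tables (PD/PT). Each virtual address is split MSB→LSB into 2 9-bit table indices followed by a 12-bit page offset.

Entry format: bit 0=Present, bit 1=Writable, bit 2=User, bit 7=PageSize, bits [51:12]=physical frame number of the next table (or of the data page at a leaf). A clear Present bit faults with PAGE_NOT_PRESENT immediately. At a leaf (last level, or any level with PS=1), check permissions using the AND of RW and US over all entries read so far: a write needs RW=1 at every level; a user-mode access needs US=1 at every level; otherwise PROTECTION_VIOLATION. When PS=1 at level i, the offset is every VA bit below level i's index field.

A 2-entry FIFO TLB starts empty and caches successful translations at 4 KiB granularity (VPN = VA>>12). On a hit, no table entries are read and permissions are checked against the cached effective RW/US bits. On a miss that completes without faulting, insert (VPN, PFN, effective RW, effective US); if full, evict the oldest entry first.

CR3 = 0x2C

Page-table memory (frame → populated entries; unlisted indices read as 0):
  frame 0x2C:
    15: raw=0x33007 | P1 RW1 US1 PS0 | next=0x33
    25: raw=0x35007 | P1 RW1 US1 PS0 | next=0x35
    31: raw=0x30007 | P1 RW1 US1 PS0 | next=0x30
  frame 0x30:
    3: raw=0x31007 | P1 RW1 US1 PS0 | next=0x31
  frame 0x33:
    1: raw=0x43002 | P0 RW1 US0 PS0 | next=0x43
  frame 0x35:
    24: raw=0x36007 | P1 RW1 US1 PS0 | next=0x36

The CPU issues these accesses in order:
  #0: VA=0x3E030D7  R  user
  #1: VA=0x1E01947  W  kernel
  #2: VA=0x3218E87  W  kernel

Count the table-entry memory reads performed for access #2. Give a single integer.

Trace:
#0 VA=0x3E030D7 (r,user):
  [0] read 0x2C idx=31: raw=0x30007 flags P=1 W=1 U=1 S=0
  [1] read 0x30 idx=3: raw=0x31007 flags P=1 W=1 U=1 S=0
  → PA=0x310D7  (2 entries read)
#1 VA=0x1E01947 (w,kernel):
  [0] read 0x2C idx=15: raw=0x33007 flags P=1 W=1 U=1 S=0
  [1] read 0x33 idx=1: raw=0x43002 flags P=0 W=1 U=0 S=0
  ⇒ fault: PAGE_NOT_PRESENT  — 2 lookups
#2 VA=0x3218E87 (w,kernel):
  [0] read 0x2C idx=25: raw=0x35007 flags P=1 W=1 U=1 S=0
  [1] read 0x35 idx=24: raw=0x36007 flags P=1 W=1 U=1 S=0
  → PA=0x36E87  (2 entries read)

Entries read for #2: 2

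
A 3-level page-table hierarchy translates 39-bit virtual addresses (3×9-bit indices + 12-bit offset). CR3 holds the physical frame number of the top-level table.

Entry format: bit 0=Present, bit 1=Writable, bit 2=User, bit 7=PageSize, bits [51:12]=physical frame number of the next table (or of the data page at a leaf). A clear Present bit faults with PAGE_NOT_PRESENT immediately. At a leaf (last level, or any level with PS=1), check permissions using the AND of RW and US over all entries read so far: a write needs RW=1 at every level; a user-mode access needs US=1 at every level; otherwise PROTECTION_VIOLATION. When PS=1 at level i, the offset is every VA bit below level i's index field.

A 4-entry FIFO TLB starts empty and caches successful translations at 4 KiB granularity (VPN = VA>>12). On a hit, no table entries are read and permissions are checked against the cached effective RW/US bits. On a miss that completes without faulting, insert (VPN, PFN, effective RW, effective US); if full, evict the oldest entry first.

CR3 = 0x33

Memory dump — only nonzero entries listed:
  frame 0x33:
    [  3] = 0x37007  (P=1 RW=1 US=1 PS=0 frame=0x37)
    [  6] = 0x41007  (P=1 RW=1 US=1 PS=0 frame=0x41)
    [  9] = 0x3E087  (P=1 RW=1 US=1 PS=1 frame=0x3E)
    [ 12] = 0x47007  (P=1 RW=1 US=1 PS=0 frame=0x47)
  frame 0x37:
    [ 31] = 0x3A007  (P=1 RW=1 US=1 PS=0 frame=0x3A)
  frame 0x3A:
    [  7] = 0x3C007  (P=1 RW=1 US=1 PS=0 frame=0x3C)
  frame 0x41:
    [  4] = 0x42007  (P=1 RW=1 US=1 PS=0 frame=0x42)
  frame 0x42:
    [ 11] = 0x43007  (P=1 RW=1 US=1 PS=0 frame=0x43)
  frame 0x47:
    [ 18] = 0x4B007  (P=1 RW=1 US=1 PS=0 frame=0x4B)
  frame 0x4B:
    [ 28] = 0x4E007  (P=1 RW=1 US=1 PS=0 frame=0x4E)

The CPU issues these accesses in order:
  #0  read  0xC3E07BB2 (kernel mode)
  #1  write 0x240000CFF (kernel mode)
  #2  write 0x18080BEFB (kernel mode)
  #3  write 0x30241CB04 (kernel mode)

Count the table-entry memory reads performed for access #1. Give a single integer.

Trace:
#0 VA=0xC3E07BB2 (r,kernel):
  [0] read 0x33 idx=3: raw=0x37007 flags P=1 W=1 U=1 S=0
  [1] read 0x37 idx=31: raw=0x3A007 flags P=1 W=1 U=1 S=0
  [2] read 0x3A idx=7: raw=0x3C007 flags P=1 W=1 U=1 S=0
  → PA=0x3CBB2  (3 entries read)
#1 VA=0x240000CFF (w,kernel):
  [0] read 0x33 idx=9: raw=0x3E087 flags P=1 W=1 U=1 S=1
  → PA=0x3ECFF (huge @L0)  (1 entries read)
#2 VA=0x18080BEFB (w,kernel):
  [0] read 0x33 idx=6: raw=0x41007 flags P=1 W=1 U=1 S=0
  [1] read 0x41 idx=4: raw=0x42007 flags P=1 W=1 U=1 S=0
  [2] read 0x42 idx=11: raw=0x43007 flags P=1 W=1 U=1 S=0
  → PA=0x43EFB  (3 entries read)
#3 VA=0x30241CB04 (w,kernel):
  [0] read 0x33 idx=12: raw=0x47007 flags P=1 W=1 U=1 S=0
  [1] read 0x47 idx=18: raw=0x4B007 flags P=1 W=1 U=1 S=0
  [2] read 0x4B idx=28: raw=0x4E007 flags P=1 W=1 U=1 S=0
  → PA=0x4EB04  (3 entries read)

Entries read for #1: 1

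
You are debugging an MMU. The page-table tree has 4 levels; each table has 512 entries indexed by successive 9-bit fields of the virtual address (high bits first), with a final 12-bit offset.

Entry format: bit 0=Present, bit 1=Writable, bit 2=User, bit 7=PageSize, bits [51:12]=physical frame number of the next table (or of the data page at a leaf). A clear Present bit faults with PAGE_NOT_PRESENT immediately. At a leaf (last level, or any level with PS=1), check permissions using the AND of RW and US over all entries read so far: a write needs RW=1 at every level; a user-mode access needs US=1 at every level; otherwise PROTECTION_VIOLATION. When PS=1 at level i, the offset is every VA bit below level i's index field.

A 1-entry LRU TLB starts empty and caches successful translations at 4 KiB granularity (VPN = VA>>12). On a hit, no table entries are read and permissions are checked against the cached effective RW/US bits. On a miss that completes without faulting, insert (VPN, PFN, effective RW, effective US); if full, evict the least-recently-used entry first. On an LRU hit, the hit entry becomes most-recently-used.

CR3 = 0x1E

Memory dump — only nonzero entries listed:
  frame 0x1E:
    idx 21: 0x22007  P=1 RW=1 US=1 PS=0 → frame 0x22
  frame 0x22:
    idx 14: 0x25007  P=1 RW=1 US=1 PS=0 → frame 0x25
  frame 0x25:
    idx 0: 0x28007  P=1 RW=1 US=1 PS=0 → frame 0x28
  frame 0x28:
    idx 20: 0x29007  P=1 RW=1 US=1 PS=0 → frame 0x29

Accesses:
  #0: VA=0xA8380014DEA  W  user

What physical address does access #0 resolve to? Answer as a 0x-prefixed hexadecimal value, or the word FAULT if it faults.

Walk each access:
#0 VA=0xA8380014DEA (w,user):
  [0] read 0x1E idx=21: raw=0x22007 flags P=1 W=1 U=1 S=0
  [1] read 0x22 idx=14: raw=0x25007 flags P=1 W=1 U=1 S=0
  [2] read 0x25 idx=0: raw=0x28007 flags P=1 W=1 U=1 S=0
  [3] read 0x28 idx=20: raw=0x29007 flags P=1 W=1 U=1 S=0
  → PA=0x29DEA  (4 entries read)

Access #0 PA: 0x29DEA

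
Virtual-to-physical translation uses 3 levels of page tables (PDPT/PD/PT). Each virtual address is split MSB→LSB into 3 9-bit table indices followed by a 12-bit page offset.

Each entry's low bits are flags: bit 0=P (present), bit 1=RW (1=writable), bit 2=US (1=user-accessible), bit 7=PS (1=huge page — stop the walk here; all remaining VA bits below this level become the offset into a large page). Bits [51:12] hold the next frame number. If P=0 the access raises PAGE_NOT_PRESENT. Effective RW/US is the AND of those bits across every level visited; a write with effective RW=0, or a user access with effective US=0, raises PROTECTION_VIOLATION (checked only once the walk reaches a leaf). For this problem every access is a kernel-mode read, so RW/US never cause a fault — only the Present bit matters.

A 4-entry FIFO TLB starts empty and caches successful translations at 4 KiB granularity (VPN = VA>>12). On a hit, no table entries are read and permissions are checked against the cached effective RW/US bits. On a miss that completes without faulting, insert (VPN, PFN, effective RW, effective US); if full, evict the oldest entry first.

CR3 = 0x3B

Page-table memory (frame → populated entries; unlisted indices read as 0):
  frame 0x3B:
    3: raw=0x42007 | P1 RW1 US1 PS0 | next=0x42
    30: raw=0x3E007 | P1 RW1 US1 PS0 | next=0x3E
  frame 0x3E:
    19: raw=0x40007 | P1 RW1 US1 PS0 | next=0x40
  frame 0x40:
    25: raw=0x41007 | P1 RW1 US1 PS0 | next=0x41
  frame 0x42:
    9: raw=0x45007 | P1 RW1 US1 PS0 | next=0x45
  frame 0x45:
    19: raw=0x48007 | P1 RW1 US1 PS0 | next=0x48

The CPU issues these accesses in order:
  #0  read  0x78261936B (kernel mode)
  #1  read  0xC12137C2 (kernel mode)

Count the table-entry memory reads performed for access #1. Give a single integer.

Trace:
#0 VA=0x78261936B (r,kernel):
  [0] read 0x3B idx=30: raw=0x3E007 flags P=1 W=1 U=1 S=0
  [1] read 0x3E idx=19: raw=0x40007 flags P=1 W=1 U=1 S=0
  [2] read 0x40 idx=25: raw=0x41007 flags P=1 W=1 U=1 S=0
  ⇒ phys 0x4136B  [3 reads]
#1 VA=0xC12137C2 (r,kernel):
  [0] read 0x3B idx=3: raw=0x42007 flags P=1 W=1 U=1 S=0
  [1] read 0x42 idx=9: raw=0x45007 flags P=1 W=1 U=1 S=0
  [2] read 0x45 idx=19: raw=0x48007 flags P=1 W=1 U=1 S=0
  ⇒ phys 0x487C2  [3 reads]

Entries read for #1: 3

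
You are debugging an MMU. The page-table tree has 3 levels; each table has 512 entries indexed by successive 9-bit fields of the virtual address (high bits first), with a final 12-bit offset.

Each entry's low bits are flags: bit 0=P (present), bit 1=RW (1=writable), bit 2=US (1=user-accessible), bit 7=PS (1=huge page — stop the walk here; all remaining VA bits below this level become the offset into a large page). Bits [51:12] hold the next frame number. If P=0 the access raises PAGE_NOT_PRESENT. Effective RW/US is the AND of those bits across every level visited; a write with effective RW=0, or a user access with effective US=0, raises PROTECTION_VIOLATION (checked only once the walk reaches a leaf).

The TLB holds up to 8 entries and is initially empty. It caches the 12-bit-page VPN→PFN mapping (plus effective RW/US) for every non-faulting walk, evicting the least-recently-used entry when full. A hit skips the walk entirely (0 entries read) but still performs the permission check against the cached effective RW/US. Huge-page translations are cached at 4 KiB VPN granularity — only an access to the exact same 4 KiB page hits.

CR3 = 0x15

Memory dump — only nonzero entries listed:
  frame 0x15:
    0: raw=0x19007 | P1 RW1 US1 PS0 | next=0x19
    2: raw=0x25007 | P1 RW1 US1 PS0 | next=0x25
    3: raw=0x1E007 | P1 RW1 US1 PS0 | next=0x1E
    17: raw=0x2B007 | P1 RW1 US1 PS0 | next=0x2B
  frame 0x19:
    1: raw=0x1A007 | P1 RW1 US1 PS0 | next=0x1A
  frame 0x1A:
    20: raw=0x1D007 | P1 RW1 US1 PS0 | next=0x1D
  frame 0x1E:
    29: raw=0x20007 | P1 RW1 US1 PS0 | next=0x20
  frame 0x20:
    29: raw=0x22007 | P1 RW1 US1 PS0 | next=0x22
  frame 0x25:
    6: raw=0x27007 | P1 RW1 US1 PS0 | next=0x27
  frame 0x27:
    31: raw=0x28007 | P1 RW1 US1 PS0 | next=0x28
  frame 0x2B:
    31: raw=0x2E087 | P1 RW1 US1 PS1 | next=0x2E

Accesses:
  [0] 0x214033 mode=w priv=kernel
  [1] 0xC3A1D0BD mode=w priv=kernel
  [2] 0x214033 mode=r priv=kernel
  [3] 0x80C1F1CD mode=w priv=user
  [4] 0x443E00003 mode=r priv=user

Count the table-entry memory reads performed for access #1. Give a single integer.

Per-access translation:
#0 VA=0x214033 (w,kernel):
  lvl0: tbl 0x15, slot 0 ⇒ 0x19007 (P1/RW1/US1/PS0)
  lvl1: tbl 0x19, slot 1 ⇒ 0x1A007 (P1/RW1/US1/PS0)
  lvl2: tbl 0x1A, slot 20 ⇒ 0x1D007 (P1/RW1/US1/PS0)
  → PA=0x1D033  (3 entries read)
#1 VA=0xC3A1D0BD (w,kernel):
  lvl0: tbl 0x15, slot 3 ⇒ 0x1E007 (P1/RW1/US1/PS0)
  lvl1: tbl 0x1E, slot 29 ⇒ 0x20007 (P1/RW1/US1/PS0)
  lvl2: tbl 0x20, slot 29 ⇒ 0x22007 (P1/RW1/US1/PS0)
  → PA=0x220BD  (3 entries read)
#2 VA=0x214033 (r,kernel):
  TLB hit vpn=0x214 → PA=0x1D033
#3 VA=0x80C1F1CD (w,user):
  lvl0: tbl 0x15, slot 2 ⇒ 0x25007 (P1/RW1/US1/PS0)
  lvl1: tbl 0x25, slot 6 ⇒ 0x27007 (P1/RW1/US1/PS0)
  lvl2: tbl 0x27, slot 31 ⇒ 0x28007 (P1/RW1/US1/PS0)
  → PA=0x281CD  (3 entries read)
#4 VA=0x443E00003 (r,user):
  lvl0: tbl 0x15, slot 17 ⇒ 0x2B007 (P1/RW1/US1/PS0)
  lvl1: tbl 0x2B, slot 31 ⇒ 0x2E087 (P1/RW1/US1/PS1)
  → PA=0x2E003 (huge @L1)  (2 entries read)

Entries read for #1: 3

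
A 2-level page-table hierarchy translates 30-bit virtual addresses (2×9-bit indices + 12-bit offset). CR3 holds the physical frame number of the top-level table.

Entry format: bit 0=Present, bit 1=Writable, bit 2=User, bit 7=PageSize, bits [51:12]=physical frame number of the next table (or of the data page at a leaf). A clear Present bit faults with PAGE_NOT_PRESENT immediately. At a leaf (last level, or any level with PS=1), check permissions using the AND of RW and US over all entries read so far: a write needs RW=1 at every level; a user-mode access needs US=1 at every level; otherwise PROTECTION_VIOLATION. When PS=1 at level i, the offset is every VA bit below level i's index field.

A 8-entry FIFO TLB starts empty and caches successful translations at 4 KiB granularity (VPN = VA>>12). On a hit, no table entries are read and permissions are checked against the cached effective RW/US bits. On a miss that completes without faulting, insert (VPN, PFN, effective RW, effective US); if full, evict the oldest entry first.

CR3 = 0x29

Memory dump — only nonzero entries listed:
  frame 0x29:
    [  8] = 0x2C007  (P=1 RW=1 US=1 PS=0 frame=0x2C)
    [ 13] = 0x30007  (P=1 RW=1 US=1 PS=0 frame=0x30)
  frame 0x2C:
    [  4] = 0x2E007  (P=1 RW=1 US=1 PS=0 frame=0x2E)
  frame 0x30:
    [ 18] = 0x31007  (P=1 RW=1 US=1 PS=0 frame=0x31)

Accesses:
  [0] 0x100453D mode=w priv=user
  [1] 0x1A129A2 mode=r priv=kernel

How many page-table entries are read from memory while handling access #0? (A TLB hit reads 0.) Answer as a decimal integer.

Trace:
#0 VA=0x100453D (w,user):
  L0: frame=0x29 idx=8 entry=0x2C007 [P=1 RW=1 US=1 PS=0]
  L1: frame=0x2C idx=4 entry=0x2E007 [P=1 RW=1 US=1 PS=0]
  → PA=0x2E53D  (2 entries read)
#1 VA=0x1A129A2 (r,kernel):
  L0: frame=0x29 idx=13 entry=0x30007 [P=1 RW=1 US=1 PS=0]
  L1: frame=0x30 idx=18 entry=0x31007 [P=1 RW=1 US=1 PS=0]
  → PA=0x319A2  (2 entries read)

Entries read for #0: 2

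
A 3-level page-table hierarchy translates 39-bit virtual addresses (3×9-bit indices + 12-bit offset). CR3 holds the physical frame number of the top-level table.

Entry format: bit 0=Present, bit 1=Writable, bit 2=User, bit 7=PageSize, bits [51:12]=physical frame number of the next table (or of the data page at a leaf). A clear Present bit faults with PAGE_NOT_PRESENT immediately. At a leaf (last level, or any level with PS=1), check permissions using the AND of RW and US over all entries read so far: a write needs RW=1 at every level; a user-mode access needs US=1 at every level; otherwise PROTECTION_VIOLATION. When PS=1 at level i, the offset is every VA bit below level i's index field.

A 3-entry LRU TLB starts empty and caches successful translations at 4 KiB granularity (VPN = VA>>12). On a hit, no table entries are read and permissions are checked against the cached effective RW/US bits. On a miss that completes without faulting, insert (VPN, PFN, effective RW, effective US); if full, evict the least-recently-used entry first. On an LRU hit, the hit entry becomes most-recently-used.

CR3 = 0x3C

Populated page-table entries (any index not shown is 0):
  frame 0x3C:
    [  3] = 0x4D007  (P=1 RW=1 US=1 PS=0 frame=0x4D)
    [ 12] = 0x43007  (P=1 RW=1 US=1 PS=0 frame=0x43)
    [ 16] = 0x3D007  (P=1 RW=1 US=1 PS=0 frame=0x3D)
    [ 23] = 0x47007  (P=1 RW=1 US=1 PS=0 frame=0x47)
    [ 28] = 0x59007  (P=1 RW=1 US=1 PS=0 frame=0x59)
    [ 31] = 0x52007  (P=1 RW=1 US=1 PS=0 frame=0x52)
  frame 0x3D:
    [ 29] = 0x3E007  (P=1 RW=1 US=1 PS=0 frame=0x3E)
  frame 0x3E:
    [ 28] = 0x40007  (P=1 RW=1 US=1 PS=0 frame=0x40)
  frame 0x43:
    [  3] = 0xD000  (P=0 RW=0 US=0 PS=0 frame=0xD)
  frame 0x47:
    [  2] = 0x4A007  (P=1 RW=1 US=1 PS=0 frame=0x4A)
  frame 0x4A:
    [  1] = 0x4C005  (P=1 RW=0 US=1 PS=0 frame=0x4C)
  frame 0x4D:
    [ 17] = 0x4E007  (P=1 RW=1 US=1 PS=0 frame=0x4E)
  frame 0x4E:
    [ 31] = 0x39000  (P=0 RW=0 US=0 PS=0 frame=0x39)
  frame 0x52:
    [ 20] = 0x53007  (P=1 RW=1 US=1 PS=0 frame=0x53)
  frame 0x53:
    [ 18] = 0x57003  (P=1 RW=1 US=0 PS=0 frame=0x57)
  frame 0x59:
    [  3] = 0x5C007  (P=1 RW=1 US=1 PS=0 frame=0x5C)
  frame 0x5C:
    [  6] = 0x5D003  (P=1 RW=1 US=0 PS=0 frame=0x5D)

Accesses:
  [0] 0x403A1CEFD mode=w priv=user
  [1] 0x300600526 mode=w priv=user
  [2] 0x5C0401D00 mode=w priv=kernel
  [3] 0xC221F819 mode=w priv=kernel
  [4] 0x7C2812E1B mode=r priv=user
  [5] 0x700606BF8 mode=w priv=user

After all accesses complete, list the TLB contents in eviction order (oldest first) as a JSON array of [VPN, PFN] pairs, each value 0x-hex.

Walk each access:
#0 VA=0x403A1CEFD (w,user):
  [0] read 0x3C idx=16: raw=0x3D007 flags P=1 W=1 U=1 S=0
  [1] read 0x3D idx=29: raw=0x3E007 flags P=1 W=1 U=1 S=0
  [2] read 0x3E idx=28: raw=0x40007 flags P=1 W=1 U=1 S=0
  ⇒ phys 0x40EFD  [3 reads]
#1 VA=0x300600526 (w,user):
  [0] read 0x3C idx=12: raw=0x43007 flags P=1 W=1 U=1 S=0
  [1] read 0x43 idx=3: raw=0xD000 flags P=0 W=0 U=0 S=0
  → PAGE_NOT_PRESENT  (2 entries read)
#2 VA=0x5C0401D00 (w,kernel):
  [0] read 0x3C idx=23: raw=0x47007 flags P=1 W=1 U=1 S=0
  [1] read 0x47 idx=2: raw=0x4A007 flags P=1 W=1 U=1 S=0
  [2] read 0x4A idx=1: raw=0x4C005 flags P=1 W=0 U=1 S=0
  → PROTECTION_VIOLATION  (3 entries read)
#3 VA=0xC221F819 (w,kernel):
  [0] read 0x3C idx=3: raw=0x4D007 flags P=1 W=1 U=1 S=0
  [1] read 0x4D idx=17: raw=0x4E007 flags P=1 W=1 U=1 S=0
  [2] read 0x4E idx=31: raw=0x39000 flags P=0 W=0 U=0 S=0
  → PAGE_NOT_PRESENT  (3 entries read)
#4 VA=0x7C2812E1B (r,user):
  [0] read 0x3C idx=31: raw=0x52007 flags P=1 W=1 U=1 S=0
  [1] read 0x52 idx=20: raw=0x53007 flags P=1 W=1 U=1 S=0
  [2] read 0x53 idx=18: raw=0x57003 flags P=1 W=1 U=0 S=0
  → PROTECTION_VIOLATION  (3 entries read)
#5 VA=0x700606BF8 (w,user):
  [0] read 0x3C idx=28: raw=0x59007 flags P=1 W=1 U=1 S=0
  [1] read 0x59 idx=3: raw=0x5C007 flags P=1 W=1 U=1 S=0
  [2] read 0x5C idx=6: raw=0x5D003 flags P=1 W=1 U=0 S=0
  → PROTECTION_VIOLATION  (3 entries read)

TLB: [["0x403A1C", "0x40"]]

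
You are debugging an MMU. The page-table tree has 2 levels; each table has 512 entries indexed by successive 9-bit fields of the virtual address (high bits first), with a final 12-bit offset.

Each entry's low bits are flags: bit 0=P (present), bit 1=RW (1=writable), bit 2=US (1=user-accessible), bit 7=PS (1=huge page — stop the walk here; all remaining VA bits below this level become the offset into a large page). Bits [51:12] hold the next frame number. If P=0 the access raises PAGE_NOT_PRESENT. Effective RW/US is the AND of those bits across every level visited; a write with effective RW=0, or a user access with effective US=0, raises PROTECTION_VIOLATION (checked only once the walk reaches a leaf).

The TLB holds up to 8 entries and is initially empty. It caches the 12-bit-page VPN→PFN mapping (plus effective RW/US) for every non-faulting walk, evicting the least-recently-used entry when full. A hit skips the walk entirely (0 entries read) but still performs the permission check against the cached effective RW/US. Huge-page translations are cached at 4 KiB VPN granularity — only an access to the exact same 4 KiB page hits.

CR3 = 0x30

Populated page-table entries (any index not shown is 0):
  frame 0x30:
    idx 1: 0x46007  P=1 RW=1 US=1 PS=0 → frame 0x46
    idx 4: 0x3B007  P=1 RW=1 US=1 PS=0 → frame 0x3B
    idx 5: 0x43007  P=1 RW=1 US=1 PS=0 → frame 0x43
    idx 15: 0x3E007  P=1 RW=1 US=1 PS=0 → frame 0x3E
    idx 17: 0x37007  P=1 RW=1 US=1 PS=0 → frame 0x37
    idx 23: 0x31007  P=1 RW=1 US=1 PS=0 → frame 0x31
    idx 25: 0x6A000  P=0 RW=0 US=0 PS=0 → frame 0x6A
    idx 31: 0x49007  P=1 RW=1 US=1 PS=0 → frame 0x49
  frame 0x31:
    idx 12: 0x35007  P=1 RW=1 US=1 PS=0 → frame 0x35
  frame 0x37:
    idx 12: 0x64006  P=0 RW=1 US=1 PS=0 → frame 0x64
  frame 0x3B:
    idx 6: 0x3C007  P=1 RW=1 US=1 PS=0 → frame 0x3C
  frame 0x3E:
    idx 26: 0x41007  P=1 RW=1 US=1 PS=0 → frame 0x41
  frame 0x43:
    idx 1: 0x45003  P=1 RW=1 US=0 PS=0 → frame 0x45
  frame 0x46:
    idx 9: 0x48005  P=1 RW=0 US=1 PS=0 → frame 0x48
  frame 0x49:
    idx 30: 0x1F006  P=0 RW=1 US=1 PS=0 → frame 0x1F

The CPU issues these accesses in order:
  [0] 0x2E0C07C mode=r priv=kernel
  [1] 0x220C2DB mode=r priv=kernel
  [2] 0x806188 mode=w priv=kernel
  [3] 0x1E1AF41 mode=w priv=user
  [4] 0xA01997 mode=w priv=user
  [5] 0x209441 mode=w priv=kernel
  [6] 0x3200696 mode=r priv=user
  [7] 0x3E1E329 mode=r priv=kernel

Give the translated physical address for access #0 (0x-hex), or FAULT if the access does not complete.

Per-access translation:
#0 VA=0x2E0C07C (r,kernel):
  L0 @0x30[23] → 0x31007  P=1,RW=1,US=1,PS=0
  L1 @0x31[12] → 0x35007  P=1,RW=1,US=1,PS=0
  → PA=0x3507C  (2 entries read)
#1 VA=0x220C2DB (r,kernel):
  L0 @0x30[17] → 0x37007  P=1,RW=1,US=1,PS=0
  L1 @0x37[12] → 0x64006  P=0,RW=1,US=1,PS=0
  ⇒ fault: PAGE_NOT_PRESENT  — 2 lookups
#2 VA=0x806188 (w,kernel):
  L0 @0x30[4] → 0x3B007  P=1,RW=1,US=1,PS=0
  L1 @0x3B[6] → 0x3C007  P=1,RW=1,US=1,PS=0
  → PA=0x3C188  (2 entries read)
#3 VA=0x1E1AF41 (w,user):
  L0 @0x30[15] → 0x3E007  P=1,RW=1,US=1,PS=0
  L1 @0x3E[26] → 0x41007  P=1,RW=1,US=1,PS=0
  → PA=0x41F41  (2 entries read)
#4 VA=0xA01997 (w,user):
  L0 @0x30[5] → 0x43007  P=1,RW=1,US=1,PS=0
  L1 @0x43[1] → 0x45003  P=1,RW=1,US=0,PS=0
  ⇒ fault: PROTECTION_VIOLATION  — 2 lookups
#5 VA=0x209441 (w,kernel):
  L0 @0x30[1] → 0x46007  P=1,RW=1,US=1,PS=0
  L1 @0x46[9] → 0x48005  P=1,RW=0,US=1,PS=0
  ⇒ fault: PROTECTION_VIOLATION  — 2 lookups
#6 VA=0x3200696 (r,user):
  L0 @0x30[25] → 0x6A000  P=0,RW=0,US=0,PS=0
  ⇒ fault: PAGE_NOT_PRESENT  — 1 lookups
#7 VA=0x3E1E329 (r,kernel):
  L0 @0x30[31] → 0x49007  P=1,RW=1,US=1,PS=0
  L1 @0x49[30] → 0x1F006  P=0,RW=1,US=1,PS=0
  ⇒ fault: PAGE_NOT_PRESENT  — 2 lookups

Access #0 PA: 0x3507C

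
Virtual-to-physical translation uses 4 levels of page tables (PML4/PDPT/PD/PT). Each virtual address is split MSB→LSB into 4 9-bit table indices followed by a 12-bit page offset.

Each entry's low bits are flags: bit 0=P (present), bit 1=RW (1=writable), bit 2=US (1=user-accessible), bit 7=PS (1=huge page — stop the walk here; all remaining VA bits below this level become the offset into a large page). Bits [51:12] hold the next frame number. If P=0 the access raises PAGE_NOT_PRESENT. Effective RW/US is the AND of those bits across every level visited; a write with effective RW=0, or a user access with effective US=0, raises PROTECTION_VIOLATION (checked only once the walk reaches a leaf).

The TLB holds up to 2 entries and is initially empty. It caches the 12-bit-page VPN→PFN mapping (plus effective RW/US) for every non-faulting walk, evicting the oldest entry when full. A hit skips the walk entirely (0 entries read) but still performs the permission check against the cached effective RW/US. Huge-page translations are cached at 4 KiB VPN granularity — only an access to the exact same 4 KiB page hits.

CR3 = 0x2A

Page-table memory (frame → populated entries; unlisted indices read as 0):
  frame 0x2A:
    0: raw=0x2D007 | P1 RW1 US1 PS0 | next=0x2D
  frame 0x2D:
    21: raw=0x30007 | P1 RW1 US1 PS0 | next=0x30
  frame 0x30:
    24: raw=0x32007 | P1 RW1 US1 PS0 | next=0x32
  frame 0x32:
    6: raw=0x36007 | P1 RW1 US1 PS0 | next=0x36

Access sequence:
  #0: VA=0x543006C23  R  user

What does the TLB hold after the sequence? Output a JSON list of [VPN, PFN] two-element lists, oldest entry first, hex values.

Per-access translation:
#0 VA=0x543006C23 (r,user):
  [0] read 0x2A idx=0: raw=0x2D007 flags P=1 W=1 U=1 S=0
  [1] read 0x2D idx=21: raw=0x30007 flags P=1 W=1 U=1 S=0
  [2] read 0x30 idx=24: raw=0x32007 flags P=1 W=1 U=1 S=0
  [3] read 0x32 idx=6: raw=0x36007 flags P=1 W=1 U=1 S=0
  ⇒ phys 0x36C23  [4 reads]

TLB: [["0x543006", "0x36"]]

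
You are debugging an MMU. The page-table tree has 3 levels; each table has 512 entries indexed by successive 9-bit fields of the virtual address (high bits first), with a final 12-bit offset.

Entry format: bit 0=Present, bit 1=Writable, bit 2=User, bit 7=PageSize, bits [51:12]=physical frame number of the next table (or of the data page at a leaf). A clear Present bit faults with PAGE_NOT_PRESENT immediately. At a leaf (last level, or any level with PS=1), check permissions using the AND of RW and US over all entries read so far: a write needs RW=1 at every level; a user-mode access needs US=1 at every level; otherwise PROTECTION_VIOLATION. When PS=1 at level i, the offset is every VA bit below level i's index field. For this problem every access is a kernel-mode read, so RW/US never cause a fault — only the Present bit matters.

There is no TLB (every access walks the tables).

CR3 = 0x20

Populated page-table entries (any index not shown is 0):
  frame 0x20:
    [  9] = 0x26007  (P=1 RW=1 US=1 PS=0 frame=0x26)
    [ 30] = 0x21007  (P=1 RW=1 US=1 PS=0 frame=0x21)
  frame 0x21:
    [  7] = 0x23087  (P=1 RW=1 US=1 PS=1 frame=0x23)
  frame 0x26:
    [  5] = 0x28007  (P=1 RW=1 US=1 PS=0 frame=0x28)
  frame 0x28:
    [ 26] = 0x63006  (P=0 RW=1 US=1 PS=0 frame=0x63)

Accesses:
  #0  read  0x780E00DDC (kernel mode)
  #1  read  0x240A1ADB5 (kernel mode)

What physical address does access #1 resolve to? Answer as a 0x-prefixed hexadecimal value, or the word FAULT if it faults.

Trace:
#0 VA=0x780E00DDC (r,kernel):
  lvl0: tbl 0x20, slot 30 ⇒ 0x21007 (P1/RW1/US1/PS0)
  lvl1: tbl 0x21, slot 7 ⇒ 0x23087 (P1/RW1/US1/PS1)
  ⇒ phys 0x23DDC (huge @L1)  [2 reads]
#1 VA=0x240A1ADB5 (r,kernel):
  lvl0: tbl 0x20, slot 9 ⇒ 0x26007 (P1/RW1/US1/PS0)
  lvl1: tbl 0x26, slot 5 ⇒ 0x28007 (P1/RW1/US1/PS0)
  lvl2: tbl 0x28, slot 26 ⇒ 0x63006 (P0/RW1/US1/PS0)
  ⇒ fault: PAGE_NOT_PRESENT  — 3 lookups

Access #1 PA: FAULT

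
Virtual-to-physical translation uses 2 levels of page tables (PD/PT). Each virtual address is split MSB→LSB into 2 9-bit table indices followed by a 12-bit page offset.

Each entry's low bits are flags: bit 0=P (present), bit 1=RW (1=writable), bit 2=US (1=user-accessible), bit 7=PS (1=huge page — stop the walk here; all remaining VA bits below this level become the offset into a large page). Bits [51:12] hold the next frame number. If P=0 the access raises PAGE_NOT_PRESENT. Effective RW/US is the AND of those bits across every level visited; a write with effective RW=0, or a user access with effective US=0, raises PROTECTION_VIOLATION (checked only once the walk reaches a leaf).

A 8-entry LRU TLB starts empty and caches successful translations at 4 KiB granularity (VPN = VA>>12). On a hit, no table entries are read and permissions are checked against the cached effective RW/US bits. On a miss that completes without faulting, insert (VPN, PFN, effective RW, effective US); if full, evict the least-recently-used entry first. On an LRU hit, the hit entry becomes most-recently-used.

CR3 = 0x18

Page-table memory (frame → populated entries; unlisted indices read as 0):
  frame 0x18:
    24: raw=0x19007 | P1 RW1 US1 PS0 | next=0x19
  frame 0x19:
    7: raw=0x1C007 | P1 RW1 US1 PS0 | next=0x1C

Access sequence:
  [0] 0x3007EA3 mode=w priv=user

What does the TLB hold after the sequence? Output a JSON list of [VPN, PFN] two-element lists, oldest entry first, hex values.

Trace:
#0 VA=0x3007EA3 (w,user):
  L0 @0x18[24] → 0x19007  P=1,RW=1,US=1,PS=0
  L1 @0x19[7] → 0x1C007  P=1,RW=1,US=1,PS=0
  → PA=0x1CEA3  (2 entries read)

TLB: [["0x3007", "0x1C"]]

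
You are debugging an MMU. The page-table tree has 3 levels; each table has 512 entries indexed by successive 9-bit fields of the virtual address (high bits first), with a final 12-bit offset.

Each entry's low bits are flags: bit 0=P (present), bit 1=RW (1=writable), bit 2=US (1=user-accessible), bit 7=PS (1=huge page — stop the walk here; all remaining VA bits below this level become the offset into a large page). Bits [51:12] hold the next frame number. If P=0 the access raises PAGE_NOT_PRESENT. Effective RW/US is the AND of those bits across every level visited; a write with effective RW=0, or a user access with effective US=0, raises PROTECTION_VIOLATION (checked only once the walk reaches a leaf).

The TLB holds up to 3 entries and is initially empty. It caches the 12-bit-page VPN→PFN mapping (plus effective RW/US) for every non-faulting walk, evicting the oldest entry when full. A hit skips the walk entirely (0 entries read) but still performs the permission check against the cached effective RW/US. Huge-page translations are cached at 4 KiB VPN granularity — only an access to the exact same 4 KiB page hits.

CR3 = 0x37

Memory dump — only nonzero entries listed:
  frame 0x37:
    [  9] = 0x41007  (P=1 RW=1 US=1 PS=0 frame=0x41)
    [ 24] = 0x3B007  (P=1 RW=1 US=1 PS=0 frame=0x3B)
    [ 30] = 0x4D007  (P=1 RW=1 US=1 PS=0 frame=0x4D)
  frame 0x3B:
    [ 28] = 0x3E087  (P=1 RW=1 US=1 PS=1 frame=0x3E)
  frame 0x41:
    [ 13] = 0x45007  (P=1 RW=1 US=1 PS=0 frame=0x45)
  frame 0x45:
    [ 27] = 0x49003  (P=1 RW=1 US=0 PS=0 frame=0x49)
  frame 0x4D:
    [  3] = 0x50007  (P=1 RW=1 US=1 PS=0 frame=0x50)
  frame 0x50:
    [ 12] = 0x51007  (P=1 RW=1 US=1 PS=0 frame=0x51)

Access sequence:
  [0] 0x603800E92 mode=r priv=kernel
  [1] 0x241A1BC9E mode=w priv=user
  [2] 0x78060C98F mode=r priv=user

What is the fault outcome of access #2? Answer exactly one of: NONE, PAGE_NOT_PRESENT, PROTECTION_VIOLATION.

Per-access translation:
#0 VA=0x603800E92 (r,kernel):
  lvl0: tbl 0x37, slot 24 ⇒ 0x3B007 (P1/RW1/US1/PS0)
  lvl1: tbl 0x3B, slot 28 ⇒ 0x3E087 (P1/RW1/US1/PS1)
  ✓ 0x3EE92 (huge @L1)  — 2 lookups
#1 VA=0x241A1BC9E (w,user):
  lvl0: tbl 0x37, slot 9 ⇒ 0x41007 (P1/RW1/US1/PS0)
  lvl1: tbl 0x41, slot 13 ⇒ 0x45007 (P1/RW1/US1/PS0)
  lvl2: tbl 0x45, slot 27 ⇒ 0x49003 (P1/RW1/US0/PS0)
  ⇒ fault: PROTECTION_VIOLATION  — 3 lookups
#2 VA=0x78060C98F (r,user):
  lvl0: tbl 0x37, slot 30 ⇒ 0x4D007 (P1/RW1/US1/PS0)
  lvl1: tbl 0x4D, slot 3 ⇒ 0x50007 (P1/RW1/US1/PS0)
  lvl2: tbl 0x50, slot 12 ⇒ 0x51007 (P1/RW1/US1/PS0)
  ✓ 0x5198F  — 3 lookups

Access #2 fault: NONE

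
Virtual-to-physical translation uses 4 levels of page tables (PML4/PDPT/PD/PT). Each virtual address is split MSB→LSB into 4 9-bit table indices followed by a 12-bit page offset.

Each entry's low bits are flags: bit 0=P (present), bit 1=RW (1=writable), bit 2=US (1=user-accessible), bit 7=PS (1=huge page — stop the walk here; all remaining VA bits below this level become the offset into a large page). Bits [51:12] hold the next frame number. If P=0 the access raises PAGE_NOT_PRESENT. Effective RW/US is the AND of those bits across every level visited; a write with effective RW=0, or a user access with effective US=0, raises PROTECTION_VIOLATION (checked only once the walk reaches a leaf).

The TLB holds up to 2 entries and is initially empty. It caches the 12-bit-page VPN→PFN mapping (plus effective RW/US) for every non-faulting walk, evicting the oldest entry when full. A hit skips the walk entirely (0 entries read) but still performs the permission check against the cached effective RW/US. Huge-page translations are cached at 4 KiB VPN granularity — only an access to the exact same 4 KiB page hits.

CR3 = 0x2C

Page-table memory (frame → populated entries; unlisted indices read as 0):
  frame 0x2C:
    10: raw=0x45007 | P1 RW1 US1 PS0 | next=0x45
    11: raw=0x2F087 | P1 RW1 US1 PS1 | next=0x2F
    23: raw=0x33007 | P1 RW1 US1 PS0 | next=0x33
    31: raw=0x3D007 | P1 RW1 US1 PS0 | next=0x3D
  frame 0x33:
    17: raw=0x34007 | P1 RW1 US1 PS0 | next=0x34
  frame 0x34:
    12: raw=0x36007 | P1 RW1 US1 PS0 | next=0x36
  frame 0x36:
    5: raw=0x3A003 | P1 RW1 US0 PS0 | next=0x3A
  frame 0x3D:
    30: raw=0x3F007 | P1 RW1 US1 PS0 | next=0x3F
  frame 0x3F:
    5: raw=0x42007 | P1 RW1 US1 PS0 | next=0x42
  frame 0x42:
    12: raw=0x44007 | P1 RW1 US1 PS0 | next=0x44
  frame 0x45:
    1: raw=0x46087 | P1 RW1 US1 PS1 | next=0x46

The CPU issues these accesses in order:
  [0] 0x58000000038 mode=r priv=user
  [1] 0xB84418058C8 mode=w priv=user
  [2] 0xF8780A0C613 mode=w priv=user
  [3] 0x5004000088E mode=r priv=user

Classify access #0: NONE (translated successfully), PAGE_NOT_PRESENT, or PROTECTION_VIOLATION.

Trace:
#0 VA=0x58000000038 (r,user):
  L0 @0x2C[11] → 0x2F087  P=1,RW=1,US=1,PS=1
  → PA=0x2F038 (huge @L0)  (1 entries read)
#1 VA=0xB84418058C8 (w,user):
  L0 @0x2C[23] → 0x33007  P=1,RW=1,US=1,PS=0
  L1 @0x33[17] → 0x34007  P=1,RW=1,US=1,PS=0
  L2 @0x34[12] → 0x36007  P=1,RW=1,US=1,PS=0
  L3 @0x36[5] → 0x3A003  P=1,RW=1,US=0,PS=0
  ✗ PROTECTION_VIOLATION  [4 reads]
#2 VA=0xF8780A0C613 (w,user):
  L0 @0x2C[31] → 0x3D007  P=1,RW=1,US=1,PS=0
  L1 @0x3D[30] → 0x3F007  P=1,RW=1,US=1,PS=0
  L2 @0x3F[5] → 0x42007  P=1,RW=1,US=1,PS=0
  L3 @0x42[12] → 0x44007  P=1,RW=1,US=1,PS=0
  → PA=0x44613  (4 entries read)
#3 VA=0x5004000088E (r,user):
  L0 @0x2C[10] → 0x45007  P=1,RW=1,US=1,PS=0
  L1 @0x45[1] → 0x46087  P=1,RW=1,US=1,PS=1
  → PA=0x4688E (huge @L1)  (2 entries read)

Access #0 fault: NONE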